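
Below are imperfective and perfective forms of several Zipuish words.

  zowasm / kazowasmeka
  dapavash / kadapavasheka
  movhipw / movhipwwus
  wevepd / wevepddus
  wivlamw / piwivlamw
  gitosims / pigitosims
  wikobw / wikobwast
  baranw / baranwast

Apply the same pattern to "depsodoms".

pidepsodoms

movhipw and wivlamw both end in -w yet inflect differently (movhipwwus, piwivlamw), so the final letter is not what conditions the rule; the second-to-last letter is.
"depsodoms" has second-to-last letter 'm'. The stems whose second-to-last letter is 'm' (wivlamw → piwivlamw, gitosims → pigitosims) add the prefix pi-.
The other patterns: stems whose second-to-last letter is 's' add ka- … -eka around the stem; stems whose second-to-last letter is 'p' double the final consonant and add -us; stems whose second-to-last letter is 'b' or 'n' add -ast.
So depsodoms → pidepsodoms.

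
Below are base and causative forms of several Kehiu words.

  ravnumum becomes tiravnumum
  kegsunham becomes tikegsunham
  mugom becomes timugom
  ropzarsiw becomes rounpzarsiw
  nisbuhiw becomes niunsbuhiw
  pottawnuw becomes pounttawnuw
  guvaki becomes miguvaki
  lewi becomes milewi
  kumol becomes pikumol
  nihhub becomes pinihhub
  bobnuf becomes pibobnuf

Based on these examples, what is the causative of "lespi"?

milespi

ravnumum and pottawnuw both have last vowel 'u' yet inflect differently (tiravnumum, pounttawnuw), so the last vowel is not what conditions the rule; the final letter is.
"lespi" ends in -i. The stems ending in -i (guvaki → miguvaki, lewi → milewi) add the prefix mi-.
So lespi → milespi.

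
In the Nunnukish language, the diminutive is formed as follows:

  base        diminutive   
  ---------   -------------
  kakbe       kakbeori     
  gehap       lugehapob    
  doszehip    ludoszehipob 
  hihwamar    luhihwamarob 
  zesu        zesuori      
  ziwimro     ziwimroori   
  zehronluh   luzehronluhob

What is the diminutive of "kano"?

zesu and zehronluh both have last vowel 'u' yet inflect differently (zesuori, luzehronluhob), so the last vowel is not what conditions the rule; whether the stem ends in a vowel or a consonant is.
"kano" ends in a vowel. The stems ending in a vowel (zesu → zesuori, ziwimro → ziwimroori, kakbe → kakbeori) add -ori.
So kano → kanoori.

kanoori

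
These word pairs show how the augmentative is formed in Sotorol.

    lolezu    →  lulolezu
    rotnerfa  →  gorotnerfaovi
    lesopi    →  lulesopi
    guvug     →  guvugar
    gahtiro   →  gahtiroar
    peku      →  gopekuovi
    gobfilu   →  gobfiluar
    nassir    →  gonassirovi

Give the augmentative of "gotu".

gobfilu and lolezu both end in -u yet inflect differently (gobfiluar, lulolezu), so the final letter is not what conditions the rule; the first letter is.
"gotu" begins with g-. The stems beginning with g- (gobfilu → gobfiluar, guvug → guvugar, gahtiro → gahtiroar) add -ar.
So gotu → gotuar.

gotuar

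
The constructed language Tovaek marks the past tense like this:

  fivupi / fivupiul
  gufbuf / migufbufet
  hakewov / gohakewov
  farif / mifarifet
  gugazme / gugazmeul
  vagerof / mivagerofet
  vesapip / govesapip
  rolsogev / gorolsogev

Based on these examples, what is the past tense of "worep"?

"worep" ends in -p. The one such stem in the data (vesapip → govesapip) adds the prefix go-, so the same rule applies.
So worep → goworep.

goworep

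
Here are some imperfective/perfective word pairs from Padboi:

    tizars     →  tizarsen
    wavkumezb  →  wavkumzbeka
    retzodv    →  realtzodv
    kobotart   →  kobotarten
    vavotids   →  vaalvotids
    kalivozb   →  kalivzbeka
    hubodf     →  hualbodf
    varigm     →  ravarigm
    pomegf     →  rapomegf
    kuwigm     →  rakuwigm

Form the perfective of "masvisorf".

masvisorfen

"masvisorf" has second-to-last letter 'r'. The stems whose second-to-last letter is 'r' (tizars → tizarsen, kobotart → kobotarten) add -en.
The other patterns: stems whose second-to-last letter is 'd' insert -al- after the first vowel; stems whose second-to-last letter is 'z' delete the last vowel and add -eka; stems whose second-to-last letter is 'g' add the prefix ra-.
So masvisorf → masvisorfen.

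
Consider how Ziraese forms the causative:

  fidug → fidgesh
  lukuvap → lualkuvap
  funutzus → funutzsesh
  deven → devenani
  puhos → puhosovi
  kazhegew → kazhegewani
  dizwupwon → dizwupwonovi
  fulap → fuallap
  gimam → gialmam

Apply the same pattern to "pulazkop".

pulazkopovi

"pulazkop" has last vowel 'o'. The stems whose last vowel is 'o' (dizwupwon → dizwupwonovi, puhos → puhosovi) add -ovi.
So pulazkop → pulazkopovi.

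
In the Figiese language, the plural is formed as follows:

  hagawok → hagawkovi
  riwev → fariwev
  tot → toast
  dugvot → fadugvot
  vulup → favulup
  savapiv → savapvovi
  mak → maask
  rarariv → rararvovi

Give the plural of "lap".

tot and dugvot both end in -t yet inflect differently (toast, fadugvot), so the final letter is not what conditions the rule; the number of vowels is.
"lap" has 1 vowel. The stems with 1 vowel (mak → maask, tot → toast) insert -as- after the first vowel.
So lap → laasp.

laasp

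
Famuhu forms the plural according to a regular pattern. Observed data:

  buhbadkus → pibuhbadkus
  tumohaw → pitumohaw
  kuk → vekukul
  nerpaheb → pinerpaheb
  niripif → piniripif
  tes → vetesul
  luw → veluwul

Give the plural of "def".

vedeful

"def" has 1 vowel. The stems with 1 vowel (kuk → vekukul, luw → veluwul, tes → vetesul) add ve- … -ul around the stem.
So def → vedeful.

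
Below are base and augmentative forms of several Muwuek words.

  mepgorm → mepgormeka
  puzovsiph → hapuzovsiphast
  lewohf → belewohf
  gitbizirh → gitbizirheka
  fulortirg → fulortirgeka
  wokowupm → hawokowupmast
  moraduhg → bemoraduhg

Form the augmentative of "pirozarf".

"pirozarf" has second-to-last letter 'r'. The stems whose second-to-last letter is 'r' (fulortirg → fulortirgeka, mepgorm → mepgormeka, gitbizirh → gitbizirheka) add -eka.
So pirozarf → pirozarfeka.

pirozarfeka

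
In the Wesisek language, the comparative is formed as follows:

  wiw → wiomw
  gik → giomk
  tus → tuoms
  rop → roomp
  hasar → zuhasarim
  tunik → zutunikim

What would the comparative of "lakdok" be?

zulakdokim

gik and tunik both end in -k yet inflect differently (giomk, zutunikim), so the final letter is not what conditions the rule; the number of vowels is.
"lakdok" has 2 vowels. The stems with 2 vowels (hasar → zuhasarim, tunik → zutunikim) add zu- … -im around the stem.
So lakdok → zulakdokim.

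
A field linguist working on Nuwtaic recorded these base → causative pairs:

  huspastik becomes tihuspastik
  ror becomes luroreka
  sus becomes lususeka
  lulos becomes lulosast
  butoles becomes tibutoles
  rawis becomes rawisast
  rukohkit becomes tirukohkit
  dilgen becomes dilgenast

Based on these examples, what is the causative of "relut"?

"relut" has 2 vowels. The stems with 2 vowels (lulos → lulosast, rawis → rawisast, dilgen → dilgenast) add -ast.
The other patterns: stems with 1 vowel add lu- … -eka around the stem; stems with 3 vowels add the prefix ti-.
So relut → relutast.

relutast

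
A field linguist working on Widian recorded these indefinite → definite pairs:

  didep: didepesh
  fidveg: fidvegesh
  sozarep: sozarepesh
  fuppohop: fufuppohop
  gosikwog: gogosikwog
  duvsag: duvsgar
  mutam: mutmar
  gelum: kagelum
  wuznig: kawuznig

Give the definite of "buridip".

"buridip" has last vowel 'i'. The one such stem in the data (wuznig → kawuznig) adds the prefix ka-, so the same rule applies.
So buridip → kaburidip.

kaburidip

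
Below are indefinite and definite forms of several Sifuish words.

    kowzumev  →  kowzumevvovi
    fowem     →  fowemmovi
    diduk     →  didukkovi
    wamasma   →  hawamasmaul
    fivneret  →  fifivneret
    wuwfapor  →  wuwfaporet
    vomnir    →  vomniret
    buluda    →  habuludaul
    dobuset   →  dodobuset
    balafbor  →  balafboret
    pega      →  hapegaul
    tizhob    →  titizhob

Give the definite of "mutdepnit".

mumutdepnit

balafbor and tizhob both have last vowel 'o' yet inflect differently (balafboret, titizhob), so the last vowel is not what conditions the rule; the final letter is.
"mutdepnit" ends in -t. The stems ending in -t (dobuset → dodobuset, fivneret → fifivneret) repeat the first consonant+vowel as a prefix.
The other patterns: stems ending in -a add ha- … -ul around the stem; stems ending in -r add -et; stems ending in -k, -m or -v double the final consonant and add -ovi.
So mutdepnit → mumutdepnit.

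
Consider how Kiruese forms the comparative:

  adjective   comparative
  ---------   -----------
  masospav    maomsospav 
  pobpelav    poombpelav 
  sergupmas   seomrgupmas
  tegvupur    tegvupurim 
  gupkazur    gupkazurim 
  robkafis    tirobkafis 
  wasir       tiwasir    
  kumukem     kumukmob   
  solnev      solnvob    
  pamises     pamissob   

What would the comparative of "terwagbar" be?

sergupmas and robkafis both end in -s yet inflect differently (seomrgupmas, tirobkafis), so the final letter is not what conditions the rule; the last vowel is.
"terwagbar" has last vowel 'a'. The stems whose last vowel is 'a' (masospav → maomsospav, pobpelav → poombpelav, sergupmas → seomrgupmas) insert -om- after the first vowel.
The other patterns: stems whose last vowel is 'u' add -im; stems whose last vowel is 'i' add the prefix ti-; stems whose last vowel is 'e' delete the last vowel and add -ob.
So terwagbar → teomrwagbar.

teomrwagbar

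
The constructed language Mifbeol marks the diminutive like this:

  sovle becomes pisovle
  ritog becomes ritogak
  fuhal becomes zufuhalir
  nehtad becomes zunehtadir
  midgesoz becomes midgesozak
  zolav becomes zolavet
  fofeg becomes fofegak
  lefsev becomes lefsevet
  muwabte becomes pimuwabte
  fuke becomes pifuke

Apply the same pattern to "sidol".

zusidolir

fofeg and fuke both have last vowel 'e' yet inflect differently (fofegak, pifuke), so the last vowel is not what conditions the rule; the final letter is.
"sidol" ends in -l. The one such stem in the data (fuhal → zufuhalir) adds zu- … -ir around the stem, so the same rule applies.
So sidol → zusidolir.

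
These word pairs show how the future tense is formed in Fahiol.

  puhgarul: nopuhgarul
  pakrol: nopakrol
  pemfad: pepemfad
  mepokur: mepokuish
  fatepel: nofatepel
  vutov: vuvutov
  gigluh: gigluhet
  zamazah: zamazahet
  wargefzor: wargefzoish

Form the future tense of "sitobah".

sitobahet

mepokur and gigluh both have last vowel 'u' yet inflect differently (mepokuish, gigluhet), so the last vowel is not what conditions the rule; the final letter is.
"sitobah" ends in -h. The stems ending in -h (zamazah → zamazahet, gigluh → gigluhet) add -et.
So sitobah → sitobahet.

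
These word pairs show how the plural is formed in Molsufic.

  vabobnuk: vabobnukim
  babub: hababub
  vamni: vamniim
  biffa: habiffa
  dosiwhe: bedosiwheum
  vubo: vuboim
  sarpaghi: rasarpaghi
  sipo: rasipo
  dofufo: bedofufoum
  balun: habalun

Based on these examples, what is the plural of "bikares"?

vubo and dofufo both end in -o yet inflect differently (vuboim, bedofufoum), so the final letter is not what conditions the rule; the first letter is.
"bikares" begins with b-. The stems beginning with b- (biffa → habiffa, balun → habalun, babub → hababub) add the prefix ha-.
The other patterns: stems beginning with v- add -im; stems beginning with d- add be- … -um around the stem; stems beginning with s- add the prefix ra-.
So bikares → habikares.

habikares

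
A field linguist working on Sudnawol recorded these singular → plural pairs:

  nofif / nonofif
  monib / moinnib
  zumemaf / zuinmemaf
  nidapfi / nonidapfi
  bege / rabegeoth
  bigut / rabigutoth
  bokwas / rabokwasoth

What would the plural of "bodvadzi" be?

nofif and zumemaf both end in -f yet inflect differently (nonofif, zuinmemaf), so the final letter is not what conditions the rule; the first letter is.
"bodvadzi" begins with b-. The stems beginning with b- (bigut → rabigutoth, bokwas → rabokwasoth, bege → rabegeoth) add ra- … -oth around the stem.
The other patterns: stems beginning with n- add the prefix no-; stems beginning with m- or z- insert -in- after the first vowel.
So bodvadzi → rabodvadzioth.

rabodvadzioth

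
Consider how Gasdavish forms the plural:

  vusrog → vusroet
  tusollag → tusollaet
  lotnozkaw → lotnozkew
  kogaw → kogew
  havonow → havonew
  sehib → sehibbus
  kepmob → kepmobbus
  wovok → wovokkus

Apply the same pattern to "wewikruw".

wewikrew

tusollag and lotnozkaw both have last vowel 'a' yet inflect differently (tusollaet, lotnozkew), so the last vowel is not what conditions the rule; the final letter is.
"wewikruw" ends in -w. The stems ending in -w (lotnozkaw → lotnozkew, kogaw → kogew, havonow → havonew) change the last vowel to 'e'.
The other patterns: stems ending in -g drop the final letter and add -et; stems ending in -b or -k double the final consonant and add -us.
So wewikruw → wewikrew.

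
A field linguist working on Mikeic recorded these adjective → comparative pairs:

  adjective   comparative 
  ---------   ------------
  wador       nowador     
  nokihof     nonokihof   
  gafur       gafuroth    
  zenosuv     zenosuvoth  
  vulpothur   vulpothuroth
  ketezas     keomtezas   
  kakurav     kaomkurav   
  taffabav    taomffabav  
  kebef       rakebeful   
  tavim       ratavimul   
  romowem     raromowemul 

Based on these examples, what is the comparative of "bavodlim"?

wador and gafur both end in -r yet inflect differently (nowador, gafuroth), so the final letter is not what conditions the rule; the last vowel is.
"bavodlim" has last vowel 'i'. The one such stem in the data (tavim → ratavimul) adds ra- … -ul around the stem, so the same rule applies.
So bavodlim → rabavodlimul.

rabavodlimul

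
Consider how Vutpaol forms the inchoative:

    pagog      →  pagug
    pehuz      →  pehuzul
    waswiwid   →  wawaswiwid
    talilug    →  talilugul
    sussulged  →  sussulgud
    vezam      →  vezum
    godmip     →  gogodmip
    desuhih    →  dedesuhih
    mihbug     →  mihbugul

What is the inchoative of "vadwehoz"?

vadwehuz

waswiwid and sussulged both end in -d yet inflect differently (wawaswiwid, sussulgud), so the final letter is not what conditions the rule; the last vowel is.
"vadwehoz" has last vowel 'o'. The one such stem in the data (pagog → pagug) changes the last vowel to 'u' (as do sussulged, vezam), so the same rule applies.
So vadwehoz → vadwehuz.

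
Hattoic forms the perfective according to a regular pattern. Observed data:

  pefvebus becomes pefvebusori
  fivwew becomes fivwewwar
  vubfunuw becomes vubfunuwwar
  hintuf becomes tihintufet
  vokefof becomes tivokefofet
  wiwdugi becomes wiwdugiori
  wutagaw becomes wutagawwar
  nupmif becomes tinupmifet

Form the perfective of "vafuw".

vubfunuw and hintuf both have last vowel 'u' yet inflect differently (vubfunuwwar, tihintufet), so the last vowel is not what conditions the rule; the final letter is.
"vafuw" ends in -w. The stems ending in -w (vubfunuw → vubfunuwwar, wutagaw → wutagawwar, fivwew → fivwewwar) double the final consonant and add -ar.
The other patterns: stems ending in -f add ti- … -et around the stem; stems ending in -i or -s add -ori.
So vafuw → vafuwwar.

vafuwwar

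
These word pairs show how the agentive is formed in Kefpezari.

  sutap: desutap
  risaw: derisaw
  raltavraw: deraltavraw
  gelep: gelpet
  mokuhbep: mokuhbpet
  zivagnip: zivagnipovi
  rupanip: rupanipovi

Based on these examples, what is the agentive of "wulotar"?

dewulotar

"wulotar" has last vowel 'a'. The stems whose last vowel is 'a' (sutap → desutap, risaw → derisaw, raltavraw → deraltavraw) add the prefix de-.
So wulotar → dewulotar.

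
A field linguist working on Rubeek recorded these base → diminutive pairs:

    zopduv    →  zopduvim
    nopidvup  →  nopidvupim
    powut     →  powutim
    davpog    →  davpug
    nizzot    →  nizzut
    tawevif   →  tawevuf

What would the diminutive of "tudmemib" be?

powut and nizzot both end in -t yet inflect differently (powutim, nizzut), so the final letter is not what conditions the rule; the last vowel is.
"tudmemib" has last vowel 'i'. The one such stem in the data (tawevif → tawevuf) changes the last vowel to 'u' (as do davpog, nizzot), so the same rule applies.
So tudmemib → tudmemub.

tudmemub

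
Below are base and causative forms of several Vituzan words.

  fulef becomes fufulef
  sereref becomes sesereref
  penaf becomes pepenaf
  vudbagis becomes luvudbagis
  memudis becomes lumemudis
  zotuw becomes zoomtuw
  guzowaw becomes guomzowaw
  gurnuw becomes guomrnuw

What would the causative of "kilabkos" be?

lukilabkos

"kilabkos" ends in -s. The stems ending in -s (vudbagis → luvudbagis, memudis → lumemudis) add the prefix lu-.
The other patterns: stems ending in -f repeat the first consonant+vowel as a prefix; stems ending in -w insert -om- after the first vowel.
So kilabkos → lukilabkos.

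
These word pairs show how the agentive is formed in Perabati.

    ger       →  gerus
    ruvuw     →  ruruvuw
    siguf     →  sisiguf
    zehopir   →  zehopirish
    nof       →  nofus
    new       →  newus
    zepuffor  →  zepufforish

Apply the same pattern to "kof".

kofus

new and ruvuw both end in -w yet inflect differently (newus, ruruvuw), so the final letter is not what conditions the rule; the number of vowels is.
"kof" has 1 vowel. The stems with 1 vowel (ger → gerus, new → newus, nof → nofus) add -us.
The other patterns: stems with 2 vowels repeat the first consonant+vowel as a prefix; stems with 3 vowels add -ish.
So kof → kofus.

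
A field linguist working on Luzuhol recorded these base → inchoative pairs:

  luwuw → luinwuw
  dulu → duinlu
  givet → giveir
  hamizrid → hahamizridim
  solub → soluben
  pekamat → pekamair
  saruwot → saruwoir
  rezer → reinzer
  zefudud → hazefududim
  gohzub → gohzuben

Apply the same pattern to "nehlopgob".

solub and zefudud both have last vowel 'u' yet inflect differently (soluben, hazefududim), so the last vowel is not what conditions the rule; the final letter is.
"nehlopgob" ends in -b. The stems ending in -b (solub → soluben, gohzub → gohzuben) add -en.
So nehlopgob → nehlopgoben.

nehlopgoben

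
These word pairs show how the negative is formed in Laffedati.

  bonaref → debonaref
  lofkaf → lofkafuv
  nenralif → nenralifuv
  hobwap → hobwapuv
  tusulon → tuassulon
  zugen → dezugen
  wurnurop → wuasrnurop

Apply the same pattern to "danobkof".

daasnobkof

zugen and tusulon both end in -n yet inflect differently (dezugen, tuassulon), so the final letter is not what conditions the rule; the last vowel is.
"danobkof" has last vowel 'o'. The stems whose last vowel is 'o' (wurnurop → wuasrnurop, tusulon → tuassulon) insert -as- after the first vowel.
So danobkof → daasnobkof.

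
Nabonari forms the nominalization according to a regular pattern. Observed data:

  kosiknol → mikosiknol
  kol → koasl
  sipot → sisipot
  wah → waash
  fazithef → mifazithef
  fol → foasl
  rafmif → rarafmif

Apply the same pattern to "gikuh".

rafmif and fazithef both end in -f yet inflect differently (rarafmif, mifazithef), so the final letter is not what conditions the rule; the number of vowels is.
"gikuh" has 2 vowels. The stems with 2 vowels (rafmif → rarafmif, sipot → sisipot) repeat the first consonant+vowel as a prefix.
So gikuh → gigikuh.

gigikuh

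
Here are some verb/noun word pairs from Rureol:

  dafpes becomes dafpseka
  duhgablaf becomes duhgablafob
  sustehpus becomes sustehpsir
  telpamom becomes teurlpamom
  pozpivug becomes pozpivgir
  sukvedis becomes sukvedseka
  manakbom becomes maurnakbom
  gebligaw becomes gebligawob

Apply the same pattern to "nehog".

neurhog

"nehog" has last vowel 'o'. The stems whose last vowel is 'o' (telpamom → teurlpamom, manakbom → maurnakbom) insert -ur- after the first vowel.
So nehog → neurhog.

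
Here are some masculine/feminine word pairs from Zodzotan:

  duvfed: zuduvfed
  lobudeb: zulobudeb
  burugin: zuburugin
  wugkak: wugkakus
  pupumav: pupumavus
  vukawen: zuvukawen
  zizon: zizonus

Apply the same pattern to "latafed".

zizon and vukawen both end in -n yet inflect differently (zizonus, zuvukawen), so the final letter is not what conditions the rule; the last vowel is.
"latafed" has last vowel 'e'. The stems whose last vowel is 'e' (vukawen → zuvukawen, lobudeb → zulobudeb, duvfed → zuduvfed) add the prefix zu-.
The other pattern: stems whose last vowel is 'a' or 'o' add -us.
So latafed → zulatafed.

zulatafed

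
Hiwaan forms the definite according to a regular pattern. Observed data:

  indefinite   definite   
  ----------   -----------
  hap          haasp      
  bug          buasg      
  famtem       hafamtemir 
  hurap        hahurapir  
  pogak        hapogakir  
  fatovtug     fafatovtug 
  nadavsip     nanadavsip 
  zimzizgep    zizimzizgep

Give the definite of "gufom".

hap and hurap both end in -p yet inflect differently (haasp, hahurapir), so the final letter is not what conditions the rule; the number of vowels is.
"gufom" has 2 vowels. The stems with 2 vowels (famtem → hafamtemir, hurap → hahurapir, pogak → hapogakir) add ha- … -ir around the stem.
The other patterns: stems with 1 vowel insert -as- after the first vowel; stems with 3 vowels repeat the first consonant+vowel as a prefix.
So gufom → hagufomir.

hagufomir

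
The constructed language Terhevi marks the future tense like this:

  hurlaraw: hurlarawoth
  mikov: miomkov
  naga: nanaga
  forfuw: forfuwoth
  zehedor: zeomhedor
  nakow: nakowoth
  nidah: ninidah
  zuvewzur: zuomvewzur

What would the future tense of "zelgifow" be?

zuvewzur and forfuw both have last vowel 'u' yet inflect differently (zuomvewzur, forfuwoth), so the last vowel is not what conditions the rule; the final letter is.
"zelgifow" ends in -w. The stems ending in -w (forfuw → forfuwoth, nakow → nakowoth, hurlaraw → hurlarawoth) add -oth.
So zelgifow → zelgifowoth.

zelgifowoth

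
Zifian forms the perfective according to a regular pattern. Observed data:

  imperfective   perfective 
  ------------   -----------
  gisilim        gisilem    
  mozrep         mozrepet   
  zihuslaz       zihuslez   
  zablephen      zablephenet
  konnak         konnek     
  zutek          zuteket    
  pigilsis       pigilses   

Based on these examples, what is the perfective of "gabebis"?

zutek and konnak both end in -k yet inflect differently (zuteket, konnek), so the final letter is not what conditions the rule; the last vowel is.
"gabebis" has last vowel 'i'. The stems whose last vowel is 'i' (pigilsis → pigilses, gisilim → gisilem) change the last vowel to 'e'.
So gabebis → gabebes.

gabebes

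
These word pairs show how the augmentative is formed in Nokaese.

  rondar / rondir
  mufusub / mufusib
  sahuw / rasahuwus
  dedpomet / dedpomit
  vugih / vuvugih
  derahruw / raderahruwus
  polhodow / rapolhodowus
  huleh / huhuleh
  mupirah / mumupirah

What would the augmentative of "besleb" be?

beslib

"besleb" ends in -b. The one such stem in the data (mufusub → mufusib) changes the last vowel to 'i' (as do dedpomet, rondar), so the same rule applies.
The other patterns: stems ending in -h repeat the first consonant+vowel as a prefix; stems ending in -w add ra- … -us around the stem.
So besleb → beslib.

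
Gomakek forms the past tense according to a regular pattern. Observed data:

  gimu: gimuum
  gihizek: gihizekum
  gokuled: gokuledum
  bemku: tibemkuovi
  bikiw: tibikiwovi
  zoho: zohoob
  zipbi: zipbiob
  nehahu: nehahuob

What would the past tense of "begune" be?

"begune" begins with b-. The stems beginning with b- (bemku → tibemkuovi, bikiw → tibikiwovi) add ti- … -ovi around the stem.
So begune → tibeguneovi.

tibeguneovi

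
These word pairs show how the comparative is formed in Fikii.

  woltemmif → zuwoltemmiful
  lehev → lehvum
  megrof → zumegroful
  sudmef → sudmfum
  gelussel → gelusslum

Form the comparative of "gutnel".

gutnlum

sudmef and megrof both end in -f yet inflect differently (sudmfum, zumegroful), so the final letter is not what conditions the rule; the last vowel is.
"gutnel" has last vowel 'e'. The stems whose last vowel is 'e' (sudmef → sudmfum, gelussel → gelusslum, lehev → lehvum) delete the last vowel and add -um.
The other pattern: stems whose last vowel is 'i' or 'o' add zu- … -ul around the stem.
So gutnel → gutnlum.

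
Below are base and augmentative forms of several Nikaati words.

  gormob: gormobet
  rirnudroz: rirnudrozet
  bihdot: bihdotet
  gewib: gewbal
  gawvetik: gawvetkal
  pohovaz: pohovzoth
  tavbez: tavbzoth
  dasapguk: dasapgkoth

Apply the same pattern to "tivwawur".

tivwawroth

gormob and gewib both end in -b yet inflect differently (gormobet, gewbal), so the final letter is not what conditions the rule; the last vowel is.
"tivwawur" has last vowel 'u'. The one such stem in the data (dasapguk → dasapgkoth) deletes the last vowel and adds -oth (as do pohovaz, tavbez), so the same rule applies.
So tivwawur → tivwawroth.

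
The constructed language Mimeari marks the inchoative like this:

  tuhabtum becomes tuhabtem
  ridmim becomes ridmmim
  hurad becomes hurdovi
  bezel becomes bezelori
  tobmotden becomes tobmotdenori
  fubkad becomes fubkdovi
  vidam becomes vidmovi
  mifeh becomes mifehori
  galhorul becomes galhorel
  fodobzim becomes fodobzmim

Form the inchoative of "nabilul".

galhorul and bezel both end in -l yet inflect differently (galhorel, bezelori), so the final letter is not what conditions the rule; the last vowel is.
"nabilul" has last vowel 'u'. The stems whose last vowel is 'u' (galhorul → galhorel, tuhabtum → tuhabtem) change the last vowel to 'e'.
So nabilul → nabilel.

nabilel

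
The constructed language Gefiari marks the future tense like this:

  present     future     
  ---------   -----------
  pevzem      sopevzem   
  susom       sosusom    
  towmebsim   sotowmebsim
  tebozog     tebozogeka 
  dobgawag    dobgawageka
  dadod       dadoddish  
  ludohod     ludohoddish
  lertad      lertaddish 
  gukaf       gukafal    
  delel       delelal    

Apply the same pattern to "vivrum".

sovivrum

susom and tebozog both have last vowel 'o' yet inflect differently (sosusom, tebozogeka), so the last vowel is not what conditions the rule; the final letter is.
"vivrum" ends in -m. The stems ending in -m (pevzem → sopevzem, susom → sosusom, towmebsim → sotowmebsim) add the prefix so-.
The other patterns: stems ending in -g add -eka; stems ending in -d double the final consonant and add -ish; stems ending in -f or -l add -al.
So vivrum → sovivrum.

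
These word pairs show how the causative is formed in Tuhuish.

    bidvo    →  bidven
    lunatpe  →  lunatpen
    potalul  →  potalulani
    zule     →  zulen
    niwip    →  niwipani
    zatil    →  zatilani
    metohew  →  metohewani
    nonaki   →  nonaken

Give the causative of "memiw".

memiwani

"memiw" ends in a consonant. The stems ending in a consonant (niwip → niwipani, metohew → metohewani, potalul → potalulani) add -ani.
The other pattern: stems ending in a vowel drop the final letter and add -en.
So memiw → memiwani.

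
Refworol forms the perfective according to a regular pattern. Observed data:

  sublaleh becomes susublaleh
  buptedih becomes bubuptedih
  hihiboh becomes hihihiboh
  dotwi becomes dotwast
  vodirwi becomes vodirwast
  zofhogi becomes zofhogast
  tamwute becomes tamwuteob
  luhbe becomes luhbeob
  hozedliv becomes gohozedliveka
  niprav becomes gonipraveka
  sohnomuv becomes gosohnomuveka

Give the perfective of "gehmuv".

gogehmuveka

buptedih and dotwi both have last vowel 'i' yet inflect differently (bubuptedih, dotwast), so the last vowel is not what conditions the rule; the final letter is.
"gehmuv" ends in -v. The stems ending in -v (hozedliv → gohozedliveka, niprav → gonipraveka, sohnomuv → gosohnomuveka) add go- … -eka around the stem.
The other patterns: stems ending in -h repeat the first consonant+vowel as a prefix; stems ending in -i drop the final letter and add -ast; stems ending in -e add -ob.
So gehmuv → gogehmuveka.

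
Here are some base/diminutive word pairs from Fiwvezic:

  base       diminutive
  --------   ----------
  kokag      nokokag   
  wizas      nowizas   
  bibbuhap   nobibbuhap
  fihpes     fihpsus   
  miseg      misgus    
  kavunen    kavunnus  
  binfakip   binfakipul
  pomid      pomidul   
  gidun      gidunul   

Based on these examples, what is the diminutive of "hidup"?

wizas and fihpes both end in -s yet inflect differently (nowizas, fihpsus), so the final letter is not what conditions the rule; the last vowel is.
"hidup" has last vowel 'u'. The one such stem in the data (gidun → gidunul) adds -ul, so the same rule applies.
So hidup → hidupul.

hidupul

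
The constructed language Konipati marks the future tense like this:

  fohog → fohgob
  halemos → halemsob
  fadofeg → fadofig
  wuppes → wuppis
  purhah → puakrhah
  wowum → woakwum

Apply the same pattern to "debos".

debsob

fohog and fadofeg both end in -g yet inflect differently (fohgob, fadofig), so the final letter is not what conditions the rule; the last vowel is.
"debos" has last vowel 'o'. The stems whose last vowel is 'o' (fohog → fohgob, halemos → halemsob) delete the last vowel and add -ob.
So debos → debsob.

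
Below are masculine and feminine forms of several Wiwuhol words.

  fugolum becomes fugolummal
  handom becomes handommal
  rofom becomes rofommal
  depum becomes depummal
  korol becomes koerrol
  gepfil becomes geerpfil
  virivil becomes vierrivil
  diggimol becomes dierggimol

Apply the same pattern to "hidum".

handom and korol both have last vowel 'o' yet inflect differently (handommal, koerrol), so the last vowel is not what conditions the rule; the final letter is.
"hidum" ends in -m. The stems ending in -m (fugolum → fugolummal, handom → handommal, rofom → rofommal) double the final consonant and add -al.
The other pattern: stems ending in -l insert -er- after the first vowel.
So hidum → hidummal.

hidummal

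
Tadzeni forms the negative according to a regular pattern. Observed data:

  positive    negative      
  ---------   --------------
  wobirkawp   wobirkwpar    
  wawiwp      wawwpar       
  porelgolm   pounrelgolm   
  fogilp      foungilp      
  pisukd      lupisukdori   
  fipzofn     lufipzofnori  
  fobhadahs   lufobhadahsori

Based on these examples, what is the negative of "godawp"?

godwpar

"godawp" has second-to-last letter 'w'. The stems whose second-to-last letter is 'w' (wobirkawp → wobirkwpar, wawiwp → wawwpar) delete the last vowel and add -ar.
So godawp → godwpar.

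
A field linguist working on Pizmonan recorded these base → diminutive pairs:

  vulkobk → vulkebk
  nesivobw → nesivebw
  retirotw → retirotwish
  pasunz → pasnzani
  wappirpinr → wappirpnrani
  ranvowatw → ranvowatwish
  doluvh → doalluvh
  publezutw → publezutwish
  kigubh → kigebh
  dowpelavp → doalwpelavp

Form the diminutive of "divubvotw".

divubvotwish

doluvh and kigubh both end in -h yet inflect differently (doalluvh, kigebh), so the final letter is not what conditions the rule; the second-to-last letter is.
"divubvotw" has second-to-last letter 't'. The stems whose second-to-last letter is 't' (retirotw → retirotwish, publezutw → publezutwish, ranvowatw → ranvowatwish) add -ish.
So divubvotw → divubvotwish.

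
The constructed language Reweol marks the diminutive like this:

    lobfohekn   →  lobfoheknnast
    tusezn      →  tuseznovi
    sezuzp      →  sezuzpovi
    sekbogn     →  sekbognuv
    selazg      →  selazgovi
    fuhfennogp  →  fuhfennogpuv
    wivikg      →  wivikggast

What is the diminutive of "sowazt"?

sowaztovi

"sowazt" has second-to-last letter 'z'. The stems whose second-to-last letter is 'z' (selazg → selazgovi, sezuzp → sezuzpovi, tusezn → tuseznovi) add -ovi.
The other patterns: stems whose second-to-last letter is 'g' add -uv; stems whose second-to-last letter is 'k' double the final consonant and add -ast.
So sowazt → sowaztovi.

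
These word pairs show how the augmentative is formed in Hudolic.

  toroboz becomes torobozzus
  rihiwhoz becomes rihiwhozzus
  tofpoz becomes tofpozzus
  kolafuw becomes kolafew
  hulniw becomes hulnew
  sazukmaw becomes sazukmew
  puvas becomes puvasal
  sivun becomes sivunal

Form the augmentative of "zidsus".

sazukmaw and puvas both have last vowel 'a' yet inflect differently (sazukmew, puvasal), so the last vowel is not what conditions the rule; the final letter is.
"zidsus" ends in -s. The one such stem in the data (puvas → puvasal) adds -al, so the same rule applies.
The other patterns: stems ending in -z double the final consonant and add -us; stems ending in -w change the last vowel to 'e'.
So zidsus → zidsusal.

zidsusal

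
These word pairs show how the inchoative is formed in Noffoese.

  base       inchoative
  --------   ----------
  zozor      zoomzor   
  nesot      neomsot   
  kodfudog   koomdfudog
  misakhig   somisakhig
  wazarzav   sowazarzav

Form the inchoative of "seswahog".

seomswahog

"seswahog" has last vowel 'o'. The stems whose last vowel is 'o' (zozor → zoomzor, nesot → neomsot, kodfudog → koomdfudog) insert -om- after the first vowel.
So seswahog → seomswahog.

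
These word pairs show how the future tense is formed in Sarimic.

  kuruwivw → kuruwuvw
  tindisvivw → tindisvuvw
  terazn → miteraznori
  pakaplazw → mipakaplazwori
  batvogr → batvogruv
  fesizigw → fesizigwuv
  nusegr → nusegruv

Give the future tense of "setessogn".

"setessogn" has second-to-last letter 'g'. The stems whose second-to-last letter is 'g' (batvogr → batvogruv, fesizigw → fesizigwuv, nusegr → nusegruv) add -uv.
The other patterns: stems whose second-to-last letter is 'v' change the last vowel to 'u'; stems whose second-to-last letter is 'z' add mi- … -ori around the stem.
So setessogn → setessognuv.

setessognuv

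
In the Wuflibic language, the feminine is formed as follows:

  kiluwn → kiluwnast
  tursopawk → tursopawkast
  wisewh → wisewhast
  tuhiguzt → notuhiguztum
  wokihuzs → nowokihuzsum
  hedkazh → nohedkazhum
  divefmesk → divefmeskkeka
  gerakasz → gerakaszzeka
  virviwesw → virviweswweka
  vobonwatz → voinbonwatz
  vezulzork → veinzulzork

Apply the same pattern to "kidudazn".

nokidudaznum

wisewh and hedkazh both end in -h yet inflect differently (wisewhast, nohedkazhum), so the final letter is not what conditions the rule; the second-to-last letter is.
"kidudazn" has second-to-last letter 'z'. The stems whose second-to-last letter is 'z' (tuhiguzt → notuhiguztum, wokihuzs → nowokihuzsum, hedkazh → nohedkazhum) add no- … -um around the stem.
So kidudazn → nokidudaznum.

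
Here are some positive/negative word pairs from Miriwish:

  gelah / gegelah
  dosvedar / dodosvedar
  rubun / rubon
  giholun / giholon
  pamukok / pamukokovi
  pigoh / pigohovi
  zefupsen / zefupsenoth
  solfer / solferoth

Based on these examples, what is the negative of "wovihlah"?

wowovihlah

"wovihlah" has last vowel 'a'. The stems whose last vowel is 'a' (gelah → gegelah, dosvedar → dodosvedar) repeat the first consonant+vowel as a prefix.
So wovihlah → wowovihlah.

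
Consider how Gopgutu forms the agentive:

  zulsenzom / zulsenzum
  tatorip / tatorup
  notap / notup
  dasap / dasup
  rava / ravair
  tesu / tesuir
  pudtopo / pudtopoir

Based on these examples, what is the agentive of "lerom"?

lerum

notap and rava both have last vowel 'a' yet inflect differently (notup, ravair), so the last vowel is not what conditions the rule; whether the stem ends in a vowel or a consonant is.
"lerom" ends in a consonant. The stems ending in a consonant (zulsenzom → zulsenzum, tatorip → tatorup, notap → notup) change the last vowel to 'u'.
So lerom → lerum.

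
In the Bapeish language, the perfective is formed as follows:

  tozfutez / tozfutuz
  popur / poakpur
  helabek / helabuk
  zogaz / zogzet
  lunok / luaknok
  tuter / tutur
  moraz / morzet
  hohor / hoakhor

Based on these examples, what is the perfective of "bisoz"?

"bisoz" has last vowel 'o'. The stems whose last vowel is 'o' (lunok → luaknok, hohor → hoakhor) insert -ak- after the first vowel.
The other patterns: stems whose last vowel is 'e' change the last vowel to 'u'; stems whose last vowel is 'a' delete the last vowel and add -et.
So bisoz → biaksoz.

biaksoz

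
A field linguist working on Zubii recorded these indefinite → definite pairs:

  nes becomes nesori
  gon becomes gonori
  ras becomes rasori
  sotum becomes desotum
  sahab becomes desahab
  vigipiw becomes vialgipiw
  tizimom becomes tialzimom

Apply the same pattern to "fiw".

fiwori

sotum and tizimom both end in -m yet inflect differently (desotum, tialzimom), so the final letter is not what conditions the rule; the number of vowels is.
"fiw" has 1 vowel. The stems with 1 vowel (nes → nesori, gon → gonori, ras → rasori) add -ori.
The other patterns: stems with 2 vowels add the prefix de-; stems with 3 vowels insert -al- after the first vowel.
So fiw → fiwori.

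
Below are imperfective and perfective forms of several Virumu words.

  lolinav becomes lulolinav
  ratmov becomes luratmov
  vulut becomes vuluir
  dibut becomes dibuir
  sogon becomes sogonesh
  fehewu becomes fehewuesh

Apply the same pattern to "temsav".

lutemsav

"temsav" ends in -v. The stems ending in -v (lolinav → lulolinav, ratmov → luratmov) add the prefix lu-.
So temsav → lutemsav.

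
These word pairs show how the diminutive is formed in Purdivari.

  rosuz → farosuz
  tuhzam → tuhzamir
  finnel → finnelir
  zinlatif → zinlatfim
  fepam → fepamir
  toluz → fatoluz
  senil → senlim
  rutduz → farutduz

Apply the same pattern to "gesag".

"gesag" has last vowel 'a'. The stems whose last vowel is 'a' (fepam → fepamir, tuhzam → tuhzamir) add -ir.
So gesag → gesagir.

gesagir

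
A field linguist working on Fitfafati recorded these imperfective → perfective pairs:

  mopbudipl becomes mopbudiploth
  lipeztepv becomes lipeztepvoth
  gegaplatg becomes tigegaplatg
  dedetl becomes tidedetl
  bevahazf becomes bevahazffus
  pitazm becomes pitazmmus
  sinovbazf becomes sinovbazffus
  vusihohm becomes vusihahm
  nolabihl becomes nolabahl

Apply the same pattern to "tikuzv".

mopbudipl and dedetl both end in -l yet inflect differently (mopbudiploth, tidedetl), so the final letter is not what conditions the rule; the second-to-last letter is.
"tikuzv" has second-to-last letter 'z'. The stems whose second-to-last letter is 'z' (bevahazf → bevahazffus, pitazm → pitazmmus, sinovbazf → sinovbazffus) double the final consonant and add -us.
The other patterns: stems whose second-to-last letter is 'p' add -oth; stems whose second-to-last letter is 't' add the prefix ti-; stems whose second-to-last letter is 'h' change the last vowel to 'a'.
So tikuzv → tikuzvvus.

tikuzvvus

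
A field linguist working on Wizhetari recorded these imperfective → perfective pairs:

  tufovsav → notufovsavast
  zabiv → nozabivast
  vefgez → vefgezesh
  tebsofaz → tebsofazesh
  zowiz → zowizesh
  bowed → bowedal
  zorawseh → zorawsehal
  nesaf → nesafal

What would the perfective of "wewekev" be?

nowewekevast

"wewekev" ends in -v. The stems ending in -v (tufovsav → notufovsavast, zabiv → nozabivast) add no- … -ast around the stem.
So wewekev → nowewekevast.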